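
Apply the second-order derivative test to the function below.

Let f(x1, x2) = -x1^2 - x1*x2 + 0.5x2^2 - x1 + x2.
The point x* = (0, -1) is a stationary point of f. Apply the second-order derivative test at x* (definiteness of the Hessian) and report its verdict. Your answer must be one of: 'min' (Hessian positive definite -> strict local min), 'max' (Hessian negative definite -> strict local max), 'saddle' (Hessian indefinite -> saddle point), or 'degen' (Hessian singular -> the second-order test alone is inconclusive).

Compute the Hessian H = grad^2 f:
  H = [[-2, -1], [-1, 1]]
Verify stationarity: grad f(x*) = H x* + g = (0, 0).
Eigenvalues of H: -2.3028, 1.3028.
Eigenvalues have mixed signs, so H is indefinite -> x* is a saddle point.

saddle


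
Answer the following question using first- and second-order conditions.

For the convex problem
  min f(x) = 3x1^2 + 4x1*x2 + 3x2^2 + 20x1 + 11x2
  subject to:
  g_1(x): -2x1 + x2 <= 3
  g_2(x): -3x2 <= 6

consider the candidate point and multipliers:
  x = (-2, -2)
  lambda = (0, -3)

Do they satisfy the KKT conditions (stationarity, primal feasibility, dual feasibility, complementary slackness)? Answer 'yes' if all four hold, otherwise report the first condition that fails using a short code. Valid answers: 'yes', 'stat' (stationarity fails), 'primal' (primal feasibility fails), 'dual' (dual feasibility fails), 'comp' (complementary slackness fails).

Gradient of f: grad f(x) = Q x + c = (0, -9)
Constraint values g_i(x) = a_i^T x - b_i:
  g_1((-2, -2)) = -1
  g_2((-2, -2)) = 0
Stationarity residual: grad f(x) + sum_i lambda_i a_i = (0, 0)
  -> stationarity OK
Primal feasibility (all g_i <= 0): OK
Dual feasibility (all lambda_i >= 0): FAILS
Complementary slackness (lambda_i * g_i(x) = 0 for all i): OK

Verdict: the first failing condition is dual_feasibility -> dual.

dual


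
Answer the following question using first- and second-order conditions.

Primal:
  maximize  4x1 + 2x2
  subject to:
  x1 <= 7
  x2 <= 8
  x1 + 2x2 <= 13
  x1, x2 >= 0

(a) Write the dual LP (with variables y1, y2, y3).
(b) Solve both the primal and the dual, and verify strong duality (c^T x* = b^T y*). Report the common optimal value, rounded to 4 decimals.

The standard primal-dual pair for 'max c^T x s.t. A x <= b, x >= 0' is:
  Dual:  min b^T y  s.t.  A^T y >= c,  y >= 0.

So the dual LP is:
  minimize  7y1 + 8y2 + 13y3
  subject to:
    y1 + y3 >= 4
    y2 + 2y3 >= 2
    y1, y2, y3 >= 0

Solving the primal: x* = (7, 3).
  primal value c^T x* = 34.
Solving the dual: y* = (3, 0, 1).
  dual value b^T y* = 34.
Strong duality: c^T x* = b^T y*. Confirmed.

34


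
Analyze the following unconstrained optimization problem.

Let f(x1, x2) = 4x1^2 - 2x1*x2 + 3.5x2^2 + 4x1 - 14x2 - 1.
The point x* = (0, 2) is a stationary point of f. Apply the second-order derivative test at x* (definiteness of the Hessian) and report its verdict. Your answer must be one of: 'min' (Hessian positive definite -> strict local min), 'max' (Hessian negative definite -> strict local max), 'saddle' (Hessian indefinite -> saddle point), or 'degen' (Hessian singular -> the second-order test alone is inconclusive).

Compute the Hessian H = grad^2 f:
  H = [[8, -2], [-2, 7]]
Verify stationarity: grad f(x*) = H x* + g = (0, 0).
Eigenvalues of H: 5.4384, 9.5616.
Both eigenvalues > 0, so H is positive definite -> x* is a strict local min.

min


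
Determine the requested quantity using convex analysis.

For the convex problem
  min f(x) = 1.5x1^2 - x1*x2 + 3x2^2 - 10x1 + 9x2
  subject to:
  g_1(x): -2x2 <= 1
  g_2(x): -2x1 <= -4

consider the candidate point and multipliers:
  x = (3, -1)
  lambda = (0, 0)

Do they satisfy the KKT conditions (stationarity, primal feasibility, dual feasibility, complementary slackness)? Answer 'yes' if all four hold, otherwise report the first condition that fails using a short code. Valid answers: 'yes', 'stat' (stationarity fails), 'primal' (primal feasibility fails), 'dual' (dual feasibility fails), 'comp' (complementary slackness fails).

Gradient of f: grad f(x) = Q x + c = (0, 0)
Constraint values g_i(x) = a_i^T x - b_i:
  g_1((3, -1)) = 1
  g_2((3, -1)) = -2
Stationarity residual: grad f(x) + sum_i lambda_i a_i = (0, 0)
  -> stationarity OK
Primal feasibility (all g_i <= 0): FAILS
Dual feasibility (all lambda_i >= 0): OK
Complementary slackness (lambda_i * g_i(x) = 0 for all i): OK

Verdict: the first failing condition is primal_feasibility -> primal.

primal


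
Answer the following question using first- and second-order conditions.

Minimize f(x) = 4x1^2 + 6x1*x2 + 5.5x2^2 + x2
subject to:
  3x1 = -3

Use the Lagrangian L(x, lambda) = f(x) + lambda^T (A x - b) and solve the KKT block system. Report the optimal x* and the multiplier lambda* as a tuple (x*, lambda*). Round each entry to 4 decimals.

Form the Lagrangian:
  L(x, lambda) = (1/2) x^T Q x + c^T x + lambda^T (A x - b)
Stationarity (grad_x L = 0): Q x + c + A^T lambda = 0.
Primal feasibility: A x = b.

This gives the KKT block system:
  [ Q   A^T ] [ x     ]   [-c ]
  [ A    0  ] [ lambda ] = [ b ]

Solving the linear system:
  x*      = (-1, 0.4545)
  lambda* = (1.7576)
  f(x*)   = 2.8636

x* = (-1, 0.4545), lambda* = (1.7576)


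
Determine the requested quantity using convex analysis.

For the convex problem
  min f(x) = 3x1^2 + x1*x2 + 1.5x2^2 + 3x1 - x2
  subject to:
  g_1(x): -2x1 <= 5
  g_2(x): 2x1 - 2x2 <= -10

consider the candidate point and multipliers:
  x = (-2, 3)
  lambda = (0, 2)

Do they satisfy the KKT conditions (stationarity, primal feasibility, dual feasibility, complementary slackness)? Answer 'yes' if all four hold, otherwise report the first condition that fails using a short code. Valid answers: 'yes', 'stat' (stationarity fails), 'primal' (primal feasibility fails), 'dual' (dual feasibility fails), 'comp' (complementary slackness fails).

Gradient of f: grad f(x) = Q x + c = (-6, 6)
Constraint values g_i(x) = a_i^T x - b_i:
  g_1((-2, 3)) = -1
  g_2((-2, 3)) = 0
Stationarity residual: grad f(x) + sum_i lambda_i a_i = (-2, 2)
  -> stationarity FAILS
Primal feasibility (all g_i <= 0): OK
Dual feasibility (all lambda_i >= 0): OK
Complementary slackness (lambda_i * g_i(x) = 0 for all i): OK

Verdict: the first failing condition is stationarity -> stat.

stat


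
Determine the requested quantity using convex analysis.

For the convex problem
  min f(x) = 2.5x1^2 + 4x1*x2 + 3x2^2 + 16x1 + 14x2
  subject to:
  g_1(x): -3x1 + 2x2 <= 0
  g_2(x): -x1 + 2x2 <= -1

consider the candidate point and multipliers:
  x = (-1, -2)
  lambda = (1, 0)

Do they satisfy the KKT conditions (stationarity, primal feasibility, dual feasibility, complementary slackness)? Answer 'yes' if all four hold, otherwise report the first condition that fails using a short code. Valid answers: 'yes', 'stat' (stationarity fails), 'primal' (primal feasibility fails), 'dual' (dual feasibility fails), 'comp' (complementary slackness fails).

Gradient of f: grad f(x) = Q x + c = (3, -2)
Constraint values g_i(x) = a_i^T x - b_i:
  g_1((-1, -2)) = -1
  g_2((-1, -2)) = -2
Stationarity residual: grad f(x) + sum_i lambda_i a_i = (0, 0)
  -> stationarity OK
Primal feasibility (all g_i <= 0): OK
Dual feasibility (all lambda_i >= 0): OK
Complementary slackness (lambda_i * g_i(x) = 0 for all i): FAILS

Verdict: the first failing condition is complementary_slackness -> comp.

comp


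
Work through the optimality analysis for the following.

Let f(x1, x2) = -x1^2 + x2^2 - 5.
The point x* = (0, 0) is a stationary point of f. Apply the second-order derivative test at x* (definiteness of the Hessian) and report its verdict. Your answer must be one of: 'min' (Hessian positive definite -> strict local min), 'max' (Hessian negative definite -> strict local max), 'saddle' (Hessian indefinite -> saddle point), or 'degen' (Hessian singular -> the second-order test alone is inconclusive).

Compute the Hessian H = grad^2 f:
  H = [[-2, 0], [0, 2]]
Verify stationarity: grad f(x*) = H x* + g = (0, 0).
Eigenvalues of H: -2, 2.
Eigenvalues have mixed signs, so H is indefinite -> x* is a saddle point.

saddle


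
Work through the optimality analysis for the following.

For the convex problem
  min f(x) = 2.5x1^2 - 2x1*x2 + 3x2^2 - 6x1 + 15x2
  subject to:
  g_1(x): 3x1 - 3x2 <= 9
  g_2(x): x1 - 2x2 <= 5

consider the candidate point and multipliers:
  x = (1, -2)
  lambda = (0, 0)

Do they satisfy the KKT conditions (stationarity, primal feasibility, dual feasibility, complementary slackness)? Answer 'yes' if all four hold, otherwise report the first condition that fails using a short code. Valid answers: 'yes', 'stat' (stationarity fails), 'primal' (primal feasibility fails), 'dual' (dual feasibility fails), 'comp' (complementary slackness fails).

Gradient of f: grad f(x) = Q x + c = (3, 1)
Constraint values g_i(x) = a_i^T x - b_i:
  g_1((1, -2)) = 0
  g_2((1, -2)) = 0
Stationarity residual: grad f(x) + sum_i lambda_i a_i = (3, 1)
  -> stationarity FAILS
Primal feasibility (all g_i <= 0): OK
Dual feasibility (all lambda_i >= 0): OK
Complementary slackness (lambda_i * g_i(x) = 0 for all i): OK

Verdict: the first failing condition is stationarity -> stat.

stat


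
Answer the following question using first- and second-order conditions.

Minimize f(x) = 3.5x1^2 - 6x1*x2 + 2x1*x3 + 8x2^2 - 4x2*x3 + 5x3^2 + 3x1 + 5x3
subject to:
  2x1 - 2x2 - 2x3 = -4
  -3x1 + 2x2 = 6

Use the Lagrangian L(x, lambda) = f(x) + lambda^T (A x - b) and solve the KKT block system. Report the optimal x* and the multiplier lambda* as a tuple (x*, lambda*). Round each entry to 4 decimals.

Form the Lagrangian:
  L(x, lambda) = (1/2) x^T Q x + c^T x + lambda^T (A x - b)
Stationarity (grad_x L = 0): Q x + c + A^T lambda = 0.
Primal feasibility: A x = b.

This gives the KKT block system:
  [ Q   A^T ] [ x     ]   [-c ]
  [ A    0  ] [ lambda ] = [ b ]

Solving the linear system:
  x*      = (-2.2063, -0.3095, 0.1032)
  lambda* = (1.4286, -2.5079)
  f(x*)   = 7.3294

x* = (-2.2063, -0.3095, 0.1032), lambda* = (1.4286, -2.5079)


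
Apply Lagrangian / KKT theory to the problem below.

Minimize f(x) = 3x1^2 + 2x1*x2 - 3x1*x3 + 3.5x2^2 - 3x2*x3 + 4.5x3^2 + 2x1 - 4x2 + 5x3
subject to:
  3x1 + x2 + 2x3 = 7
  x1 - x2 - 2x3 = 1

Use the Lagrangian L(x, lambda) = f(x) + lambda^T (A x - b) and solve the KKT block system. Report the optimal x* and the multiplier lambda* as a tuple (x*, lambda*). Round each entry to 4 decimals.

Form the Lagrangian:
  L(x, lambda) = (1/2) x^T Q x + c^T x + lambda^T (A x - b)
Stationarity (grad_x L = 0): Q x + c + A^T lambda = 0.
Primal feasibility: A x = b.

This gives the KKT block system:
  [ Q   A^T ] [ x     ]   [-c ]
  [ A    0  ] [ lambda ] = [ b ]

Solving the linear system:
  x*      = (2, 0.2653, 0.3673)
  lambda* = (-3.5459, -2.7908)
  f(x*)   = 16.1939

x* = (2, 0.2653, 0.3673), lambda* = (-3.5459, -2.7908)


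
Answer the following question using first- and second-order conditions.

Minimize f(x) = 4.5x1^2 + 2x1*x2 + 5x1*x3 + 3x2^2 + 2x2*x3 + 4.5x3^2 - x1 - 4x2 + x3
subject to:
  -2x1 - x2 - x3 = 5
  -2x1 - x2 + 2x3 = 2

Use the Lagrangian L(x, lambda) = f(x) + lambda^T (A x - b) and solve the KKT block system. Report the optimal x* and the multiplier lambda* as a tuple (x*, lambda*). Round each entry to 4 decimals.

Form the Lagrangian:
  L(x, lambda) = (1/2) x^T Q x + c^T x + lambda^T (A x - b)
Stationarity (grad_x L = 0): Q x + c + A^T lambda = 0.
Primal feasibility: A x = b.

This gives the KKT block system:
  [ Q   A^T ] [ x     ]   [-c ]
  [ A    0  ] [ lambda ] = [ b ]

Solving the linear system:
  x*      = (-1.84, -0.32, -1)
  lambda* = (-13.68, 2.08)
  f(x*)   = 33.18

x* = (-1.84, -0.32, -1), lambda* = (-13.68, 2.08)


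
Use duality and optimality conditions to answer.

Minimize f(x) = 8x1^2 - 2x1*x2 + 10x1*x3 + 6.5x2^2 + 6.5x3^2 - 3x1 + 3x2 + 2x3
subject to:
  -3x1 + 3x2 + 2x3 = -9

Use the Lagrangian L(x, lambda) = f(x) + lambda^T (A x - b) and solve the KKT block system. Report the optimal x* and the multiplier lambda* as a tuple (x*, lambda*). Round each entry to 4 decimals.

Form the Lagrangian:
  L(x, lambda) = (1/2) x^T Q x + c^T x + lambda^T (A x - b)
Stationarity (grad_x L = 0): Q x + c + A^T lambda = 0.
Primal feasibility: A x = b.

This gives the KKT block system:
  [ Q   A^T ] [ x     ]   [-c ]
  [ A    0  ] [ lambda ] = [ b ]

Solving the linear system:
  x*      = (1.4903, -0.4456, -1.5963)
  lambda* = (1.9243)
  f(x*)   = 4.1593

x* = (1.4903, -0.4456, -1.5963), lambda* = (1.9243)


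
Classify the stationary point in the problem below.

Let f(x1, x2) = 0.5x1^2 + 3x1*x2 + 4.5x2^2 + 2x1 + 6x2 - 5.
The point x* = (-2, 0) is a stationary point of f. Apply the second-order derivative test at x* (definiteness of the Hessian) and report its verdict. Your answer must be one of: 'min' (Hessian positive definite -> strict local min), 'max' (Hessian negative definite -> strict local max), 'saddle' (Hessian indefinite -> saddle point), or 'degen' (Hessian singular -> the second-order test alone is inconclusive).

Compute the Hessian H = grad^2 f:
  H = [[1, 3], [3, 9]]
Verify stationarity: grad f(x*) = H x* + g = (0, 0).
Eigenvalues of H: 0, 10.
H has a zero eigenvalue (singular; positive semidefinite but not definite), so H is neither positive definite, negative definite, nor indefinite. The second-order test alone is inconclusive -> degen.
(Indeed, f is constant along the null direction of H through x*, so x* is not a strict local extremum.)

degen


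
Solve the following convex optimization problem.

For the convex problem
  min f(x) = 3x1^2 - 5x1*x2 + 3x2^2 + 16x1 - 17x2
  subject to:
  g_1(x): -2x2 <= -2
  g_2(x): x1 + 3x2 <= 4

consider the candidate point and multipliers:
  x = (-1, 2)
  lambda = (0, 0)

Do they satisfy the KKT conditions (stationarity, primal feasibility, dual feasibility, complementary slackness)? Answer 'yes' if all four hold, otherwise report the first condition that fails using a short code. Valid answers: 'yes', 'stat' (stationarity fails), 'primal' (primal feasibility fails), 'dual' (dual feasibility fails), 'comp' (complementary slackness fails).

Gradient of f: grad f(x) = Q x + c = (0, 0)
Constraint values g_i(x) = a_i^T x - b_i:
  g_1((-1, 2)) = -2
  g_2((-1, 2)) = 1
Stationarity residual: grad f(x) + sum_i lambda_i a_i = (0, 0)
  -> stationarity OK
Primal feasibility (all g_i <= 0): FAILS
Dual feasibility (all lambda_i >= 0): OK
Complementary slackness (lambda_i * g_i(x) = 0 for all i): OK

Verdict: the first failing condition is primal_feasibility -> primal.

primal


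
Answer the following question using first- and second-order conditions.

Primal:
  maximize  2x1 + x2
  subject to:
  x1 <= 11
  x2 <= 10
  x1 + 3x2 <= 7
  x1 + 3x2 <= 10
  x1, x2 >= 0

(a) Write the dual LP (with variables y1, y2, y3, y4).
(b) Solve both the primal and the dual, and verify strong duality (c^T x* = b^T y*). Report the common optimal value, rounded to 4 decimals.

The standard primal-dual pair for 'max c^T x s.t. A x <= b, x >= 0' is:
  Dual:  min b^T y  s.t.  A^T y >= c,  y >= 0.

So the dual LP is:
  minimize  11y1 + 10y2 + 7y3 + 10y4
  subject to:
    y1 + y3 + y4 >= 2
    y2 + 3y3 + 3y4 >= 1
    y1, y2, y3, y4 >= 0

Solving the primal: x* = (7, 0).
  primal value c^T x* = 14.
Solving the dual: y* = (0, 0, 2, 0).
  dual value b^T y* = 14.
Strong duality: c^T x* = b^T y*. Confirmed.

14


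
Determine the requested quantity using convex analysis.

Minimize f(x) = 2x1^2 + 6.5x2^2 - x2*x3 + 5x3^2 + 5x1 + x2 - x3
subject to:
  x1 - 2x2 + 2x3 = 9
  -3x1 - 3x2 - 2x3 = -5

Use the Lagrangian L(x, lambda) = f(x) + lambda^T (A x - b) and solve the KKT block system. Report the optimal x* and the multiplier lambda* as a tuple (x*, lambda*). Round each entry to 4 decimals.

Form the Lagrangian:
  L(x, lambda) = (1/2) x^T Q x + c^T x + lambda^T (A x - b)
Stationarity (grad_x L = 0): Q x + c + A^T lambda = 0.
Primal feasibility: A x = b.

This gives the KKT block system:
  [ Q   A^T ] [ x     ]   [-c ]
  [ A    0  ] [ lambda ] = [ b ]

Solving the linear system:
  x*      = (1.6999, -1.4799, 2.1701)
  lambda* = (-10.7363, 0.3544)
  f(x*)   = 51.6237

x* = (1.6999, -1.4799, 2.1701), lambda* = (-10.7363, 0.3544)


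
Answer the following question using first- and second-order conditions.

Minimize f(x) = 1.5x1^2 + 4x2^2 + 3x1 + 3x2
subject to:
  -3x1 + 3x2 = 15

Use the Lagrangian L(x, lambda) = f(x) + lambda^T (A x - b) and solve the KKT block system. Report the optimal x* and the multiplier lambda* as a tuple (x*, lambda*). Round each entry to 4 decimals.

Form the Lagrangian:
  L(x, lambda) = (1/2) x^T Q x + c^T x + lambda^T (A x - b)
Stationarity (grad_x L = 0): Q x + c + A^T lambda = 0.
Primal feasibility: A x = b.

This gives the KKT block system:
  [ Q   A^T ] [ x     ]   [-c ]
  [ A    0  ] [ lambda ] = [ b ]

Solving the linear system:
  x*      = (-4.1818, 0.8182)
  lambda* = (-3.1818)
  f(x*)   = 18.8182

x* = (-4.1818, 0.8182), lambda* = (-3.1818)


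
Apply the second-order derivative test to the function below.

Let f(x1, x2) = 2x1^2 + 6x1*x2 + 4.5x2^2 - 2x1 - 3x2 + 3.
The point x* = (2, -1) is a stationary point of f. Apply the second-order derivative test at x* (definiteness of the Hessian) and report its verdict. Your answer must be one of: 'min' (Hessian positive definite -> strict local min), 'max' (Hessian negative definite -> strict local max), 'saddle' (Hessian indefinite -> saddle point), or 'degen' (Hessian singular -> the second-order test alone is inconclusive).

Compute the Hessian H = grad^2 f:
  H = [[4, 6], [6, 9]]
Verify stationarity: grad f(x*) = H x* + g = (0, 0).
Eigenvalues of H: 0, 13.
H has a zero eigenvalue (singular; positive semidefinite but not definite), so H is neither positive definite, negative definite, nor indefinite. The second-order test alone is inconclusive -> degen.
(Indeed, f is constant along the null direction of H through x*, so x* is not a strict local extremum.)

degen


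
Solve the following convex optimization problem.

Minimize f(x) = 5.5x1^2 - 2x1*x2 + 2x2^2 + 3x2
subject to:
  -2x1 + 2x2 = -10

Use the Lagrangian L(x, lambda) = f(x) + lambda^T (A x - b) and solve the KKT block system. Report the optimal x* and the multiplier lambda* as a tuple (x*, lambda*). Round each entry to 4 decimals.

Form the Lagrangian:
  L(x, lambda) = (1/2) x^T Q x + c^T x + lambda^T (A x - b)
Stationarity (grad_x L = 0): Q x + c + A^T lambda = 0.
Primal feasibility: A x = b.

This gives the KKT block system:
  [ Q   A^T ] [ x     ]   [-c ]
  [ A    0  ] [ lambda ] = [ b ]

Solving the linear system:
  x*      = (0.6364, -4.3636)
  lambda* = (7.8636)
  f(x*)   = 32.7727

x* = (0.6364, -4.3636), lambda* = (7.8636)


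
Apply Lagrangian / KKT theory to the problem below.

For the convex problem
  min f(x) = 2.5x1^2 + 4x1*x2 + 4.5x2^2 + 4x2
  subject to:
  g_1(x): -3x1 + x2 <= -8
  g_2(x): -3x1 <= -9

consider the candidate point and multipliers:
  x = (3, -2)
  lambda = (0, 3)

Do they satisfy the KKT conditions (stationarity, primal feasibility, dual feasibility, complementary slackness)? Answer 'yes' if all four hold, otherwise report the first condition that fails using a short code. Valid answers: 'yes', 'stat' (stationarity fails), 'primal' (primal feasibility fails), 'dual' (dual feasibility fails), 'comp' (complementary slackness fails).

Gradient of f: grad f(x) = Q x + c = (7, -2)
Constraint values g_i(x) = a_i^T x - b_i:
  g_1((3, -2)) = -3
  g_2((3, -2)) = 0
Stationarity residual: grad f(x) + sum_i lambda_i a_i = (-2, -2)
  -> stationarity FAILS
Primal feasibility (all g_i <= 0): OK
Dual feasibility (all lambda_i >= 0): OK
Complementary slackness (lambda_i * g_i(x) = 0 for all i): OK

Verdict: the first failing condition is stationarity -> stat.

stat


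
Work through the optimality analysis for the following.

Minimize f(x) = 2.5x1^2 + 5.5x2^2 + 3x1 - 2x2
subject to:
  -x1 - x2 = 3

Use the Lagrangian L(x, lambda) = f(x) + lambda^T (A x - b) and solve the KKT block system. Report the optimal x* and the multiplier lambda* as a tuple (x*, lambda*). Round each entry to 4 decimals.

Form the Lagrangian:
  L(x, lambda) = (1/2) x^T Q x + c^T x + lambda^T (A x - b)
Stationarity (grad_x L = 0): Q x + c + A^T lambda = 0.
Primal feasibility: A x = b.

This gives the KKT block system:
  [ Q   A^T ] [ x     ]   [-c ]
  [ A    0  ] [ lambda ] = [ b ]

Solving the linear system:
  x*      = (-2.375, -0.625)
  lambda* = (-8.875)
  f(x*)   = 10.375

x* = (-2.375, -0.625), lambda* = (-8.875)


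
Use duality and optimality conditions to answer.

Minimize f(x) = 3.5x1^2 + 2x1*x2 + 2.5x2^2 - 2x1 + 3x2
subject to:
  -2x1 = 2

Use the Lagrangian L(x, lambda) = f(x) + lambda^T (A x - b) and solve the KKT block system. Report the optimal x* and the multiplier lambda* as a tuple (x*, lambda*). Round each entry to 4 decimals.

Form the Lagrangian:
  L(x, lambda) = (1/2) x^T Q x + c^T x + lambda^T (A x - b)
Stationarity (grad_x L = 0): Q x + c + A^T lambda = 0.
Primal feasibility: A x = b.

This gives the KKT block system:
  [ Q   A^T ] [ x     ]   [-c ]
  [ A    0  ] [ lambda ] = [ b ]

Solving the linear system:
  x*      = (-1, -0.2)
  lambda* = (-4.7)
  f(x*)   = 5.4

x* = (-1, -0.2), lambda* = (-4.7)


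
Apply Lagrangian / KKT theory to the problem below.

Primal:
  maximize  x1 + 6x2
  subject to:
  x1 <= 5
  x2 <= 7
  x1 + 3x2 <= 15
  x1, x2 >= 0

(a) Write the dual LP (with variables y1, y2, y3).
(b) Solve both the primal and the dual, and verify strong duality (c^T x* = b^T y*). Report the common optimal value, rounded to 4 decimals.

The standard primal-dual pair for 'max c^T x s.t. A x <= b, x >= 0' is:
  Dual:  min b^T y  s.t.  A^T y >= c,  y >= 0.

So the dual LP is:
  minimize  5y1 + 7y2 + 15y3
  subject to:
    y1 + y3 >= 1
    y2 + 3y3 >= 6
    y1, y2, y3 >= 0

Solving the primal: x* = (0, 5).
  primal value c^T x* = 30.
Solving the dual: y* = (0, 0, 2).
  dual value b^T y* = 30.
Strong duality: c^T x* = b^T y*. Confirmed.

30


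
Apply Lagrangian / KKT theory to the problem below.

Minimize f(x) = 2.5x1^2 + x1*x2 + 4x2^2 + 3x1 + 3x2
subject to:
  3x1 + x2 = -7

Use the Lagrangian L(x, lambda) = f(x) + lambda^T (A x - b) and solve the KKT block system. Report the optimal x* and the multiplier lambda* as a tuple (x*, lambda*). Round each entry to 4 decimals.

Form the Lagrangian:
  L(x, lambda) = (1/2) x^T Q x + c^T x + lambda^T (A x - b)
Stationarity (grad_x L = 0): Q x + c + A^T lambda = 0.
Primal feasibility: A x = b.

This gives the KKT block system:
  [ Q   A^T ] [ x     ]   [-c ]
  [ A    0  ] [ lambda ] = [ b ]

Solving the linear system:
  x*      = (-2.1831, -0.4507)
  lambda* = (2.7887)
  f(x*)   = 5.8099

x* = (-2.1831, -0.4507), lambda* = (2.7887)


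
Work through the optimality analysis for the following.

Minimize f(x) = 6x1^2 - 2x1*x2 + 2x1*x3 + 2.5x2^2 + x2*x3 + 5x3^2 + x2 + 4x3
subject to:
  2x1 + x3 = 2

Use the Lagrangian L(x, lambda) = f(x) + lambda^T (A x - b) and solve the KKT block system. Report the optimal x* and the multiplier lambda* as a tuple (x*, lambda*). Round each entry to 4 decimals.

Form the Lagrangian:
  L(x, lambda) = (1/2) x^T Q x + c^T x + lambda^T (A x - b)
Stationarity (grad_x L = 0): Q x + c + A^T lambda = 0.
Primal feasibility: A x = b.

This gives the KKT block system:
  [ Q   A^T ] [ x     ]   [-c ]
  [ A    0  ] [ lambda ] = [ b ]

Solving the linear system:
  x*      = (1.0196, 0.2157, -0.0392)
  lambda* = (-5.8627)
  f(x*)   = 5.8922

x* = (1.0196, 0.2157, -0.0392), lambda* = (-5.8627)


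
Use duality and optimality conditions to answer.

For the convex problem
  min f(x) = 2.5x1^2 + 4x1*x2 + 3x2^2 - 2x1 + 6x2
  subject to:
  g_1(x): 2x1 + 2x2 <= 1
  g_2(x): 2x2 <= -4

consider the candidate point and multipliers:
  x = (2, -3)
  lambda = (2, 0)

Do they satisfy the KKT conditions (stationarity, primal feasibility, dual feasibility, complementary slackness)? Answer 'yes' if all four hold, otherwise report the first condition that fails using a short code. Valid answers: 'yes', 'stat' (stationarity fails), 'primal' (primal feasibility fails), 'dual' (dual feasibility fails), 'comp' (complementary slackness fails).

Gradient of f: grad f(x) = Q x + c = (-4, -4)
Constraint values g_i(x) = a_i^T x - b_i:
  g_1((2, -3)) = -3
  g_2((2, -3)) = -2
Stationarity residual: grad f(x) + sum_i lambda_i a_i = (0, 0)
  -> stationarity OK
Primal feasibility (all g_i <= 0): OK
Dual feasibility (all lambda_i >= 0): OK
Complementary slackness (lambda_i * g_i(x) = 0 for all i): FAILS

Verdict: the first failing condition is complementary_slackness -> comp.

comp


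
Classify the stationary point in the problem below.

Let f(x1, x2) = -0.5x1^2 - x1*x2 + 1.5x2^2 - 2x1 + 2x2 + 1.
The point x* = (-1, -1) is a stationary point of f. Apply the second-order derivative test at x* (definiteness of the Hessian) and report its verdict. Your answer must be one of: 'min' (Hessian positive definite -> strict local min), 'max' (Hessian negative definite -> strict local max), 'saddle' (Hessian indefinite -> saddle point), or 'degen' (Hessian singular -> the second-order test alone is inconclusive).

Compute the Hessian H = grad^2 f:
  H = [[-1, -1], [-1, 3]]
Verify stationarity: grad f(x*) = H x* + g = (0, 0).
Eigenvalues of H: -1.2361, 3.2361.
Eigenvalues have mixed signs, so H is indefinite -> x* is a saddle point.

saddle


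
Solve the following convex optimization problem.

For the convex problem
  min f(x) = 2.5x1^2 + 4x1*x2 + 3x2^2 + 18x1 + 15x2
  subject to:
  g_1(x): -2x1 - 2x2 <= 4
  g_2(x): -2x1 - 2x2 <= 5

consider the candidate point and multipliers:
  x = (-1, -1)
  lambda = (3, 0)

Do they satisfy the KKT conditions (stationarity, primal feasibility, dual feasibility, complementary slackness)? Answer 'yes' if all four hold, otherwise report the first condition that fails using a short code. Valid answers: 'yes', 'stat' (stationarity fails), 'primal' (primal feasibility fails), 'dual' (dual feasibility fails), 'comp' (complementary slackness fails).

Gradient of f: grad f(x) = Q x + c = (9, 5)
Constraint values g_i(x) = a_i^T x - b_i:
  g_1((-1, -1)) = 0
  g_2((-1, -1)) = -1
Stationarity residual: grad f(x) + sum_i lambda_i a_i = (3, -1)
  -> stationarity FAILS
Primal feasibility (all g_i <= 0): OK
Dual feasibility (all lambda_i >= 0): OK
Complementary slackness (lambda_i * g_i(x) = 0 for all i): OK

Verdict: the first failing condition is stationarity -> stat.

stat


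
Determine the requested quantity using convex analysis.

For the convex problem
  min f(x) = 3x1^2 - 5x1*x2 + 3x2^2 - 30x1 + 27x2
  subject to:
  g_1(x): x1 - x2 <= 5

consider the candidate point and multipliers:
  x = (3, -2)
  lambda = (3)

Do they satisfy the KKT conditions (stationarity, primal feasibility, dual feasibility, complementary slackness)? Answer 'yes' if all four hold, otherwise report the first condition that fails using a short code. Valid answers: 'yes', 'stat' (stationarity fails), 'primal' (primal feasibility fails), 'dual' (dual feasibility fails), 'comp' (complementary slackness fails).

Gradient of f: grad f(x) = Q x + c = (-2, 0)
Constraint values g_i(x) = a_i^T x - b_i:
  g_1((3, -2)) = 0
Stationarity residual: grad f(x) + sum_i lambda_i a_i = (1, -3)
  -> stationarity FAILS
Primal feasibility (all g_i <= 0): OK
Dual feasibility (all lambda_i >= 0): OK
Complementary slackness (lambda_i * g_i(x) = 0 for all i): OK

Verdict: the first failing condition is stationarity -> stat.

stat


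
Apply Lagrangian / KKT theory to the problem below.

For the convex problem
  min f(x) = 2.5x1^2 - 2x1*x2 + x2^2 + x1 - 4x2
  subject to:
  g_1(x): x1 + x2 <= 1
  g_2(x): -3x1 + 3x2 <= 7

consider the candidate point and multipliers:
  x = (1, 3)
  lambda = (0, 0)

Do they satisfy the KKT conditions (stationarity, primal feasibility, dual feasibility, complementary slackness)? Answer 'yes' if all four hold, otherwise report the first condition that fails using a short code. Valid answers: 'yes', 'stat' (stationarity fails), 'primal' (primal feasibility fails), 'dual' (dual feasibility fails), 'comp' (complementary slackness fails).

Gradient of f: grad f(x) = Q x + c = (0, 0)
Constraint values g_i(x) = a_i^T x - b_i:
  g_1((1, 3)) = 3
  g_2((1, 3)) = -1
Stationarity residual: grad f(x) + sum_i lambda_i a_i = (0, 0)
  -> stationarity OK
Primal feasibility (all g_i <= 0): FAILS
Dual feasibility (all lambda_i >= 0): OK
Complementary slackness (lambda_i * g_i(x) = 0 for all i): OK

Verdict: the first failing condition is primal_feasibility -> primal.

primal


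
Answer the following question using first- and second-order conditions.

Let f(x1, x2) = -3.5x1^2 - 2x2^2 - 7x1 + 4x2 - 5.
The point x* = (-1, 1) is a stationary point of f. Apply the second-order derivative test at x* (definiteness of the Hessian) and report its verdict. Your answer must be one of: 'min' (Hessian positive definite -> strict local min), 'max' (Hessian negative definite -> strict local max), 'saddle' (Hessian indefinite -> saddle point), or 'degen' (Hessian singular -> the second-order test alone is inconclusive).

Compute the Hessian H = grad^2 f:
  H = [[-7, 0], [0, -4]]
Verify stationarity: grad f(x*) = H x* + g = (0, 0).
Eigenvalues of H: -7, -4.
Both eigenvalues < 0, so H is negative definite -> x* is a strict local max.

max


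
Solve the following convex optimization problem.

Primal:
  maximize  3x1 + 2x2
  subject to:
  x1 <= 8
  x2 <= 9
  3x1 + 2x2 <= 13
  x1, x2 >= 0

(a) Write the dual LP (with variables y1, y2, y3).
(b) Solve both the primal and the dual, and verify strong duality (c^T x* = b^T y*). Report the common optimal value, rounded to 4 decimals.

The standard primal-dual pair for 'max c^T x s.t. A x <= b, x >= 0' is:
  Dual:  min b^T y  s.t.  A^T y >= c,  y >= 0.

So the dual LP is:
  minimize  8y1 + 9y2 + 13y3
  subject to:
    y1 + 3y3 >= 3
    y2 + 2y3 >= 2
    y1, y2, y3 >= 0

Solving the primal: x* = (4.3333, 0).
  primal value c^T x* = 13.
Solving the dual: y* = (0, 0, 1).
  dual value b^T y* = 13.
Strong duality: c^T x* = b^T y*. Confirmed.

13


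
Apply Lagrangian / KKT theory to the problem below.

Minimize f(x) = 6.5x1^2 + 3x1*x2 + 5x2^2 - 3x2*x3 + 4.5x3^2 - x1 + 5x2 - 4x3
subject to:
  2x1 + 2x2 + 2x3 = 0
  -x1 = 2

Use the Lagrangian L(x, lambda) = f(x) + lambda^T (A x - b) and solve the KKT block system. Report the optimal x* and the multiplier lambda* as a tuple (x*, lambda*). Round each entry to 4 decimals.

Form the Lagrangian:
  L(x, lambda) = (1/2) x^T Q x + c^T x + lambda^T (A x - b)
Stationarity (grad_x L = 0): Q x + c + A^T lambda = 0.
Primal feasibility: A x = b.

This gives the KKT block system:
  [ Q   A^T ] [ x     ]   [-c ]
  [ A    0  ] [ lambda ] = [ b ]

Solving the linear system:
  x*      = (-2, 0.84, 1.16)
  lambda* = (-1.96, -28.4)
  f(x*)   = 29.18

x* = (-2, 0.84, 1.16), lambda* = (-1.96, -28.4)


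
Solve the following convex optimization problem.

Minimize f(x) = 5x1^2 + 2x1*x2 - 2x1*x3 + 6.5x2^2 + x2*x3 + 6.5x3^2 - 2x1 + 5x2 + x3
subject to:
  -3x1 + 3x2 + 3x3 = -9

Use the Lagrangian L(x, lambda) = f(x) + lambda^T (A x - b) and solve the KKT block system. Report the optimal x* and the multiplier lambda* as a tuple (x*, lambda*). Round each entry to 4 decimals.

Form the Lagrangian:
  L(x, lambda) = (1/2) x^T Q x + c^T x + lambda^T (A x - b)
Stationarity (grad_x L = 0): Q x + c + A^T lambda = 0.
Primal feasibility: A x = b.

This gives the KKT block system:
  [ Q   A^T ] [ x     ]   [-c ]
  [ A    0  ] [ lambda ] = [ b ]

Solving the linear system:
  x*      = (1.2653, -1.2449, -0.4898)
  lambda* = (3.0476)
  f(x*)   = 9.0918

x* = (1.2653, -1.2449, -0.4898), lambda* = (3.0476)


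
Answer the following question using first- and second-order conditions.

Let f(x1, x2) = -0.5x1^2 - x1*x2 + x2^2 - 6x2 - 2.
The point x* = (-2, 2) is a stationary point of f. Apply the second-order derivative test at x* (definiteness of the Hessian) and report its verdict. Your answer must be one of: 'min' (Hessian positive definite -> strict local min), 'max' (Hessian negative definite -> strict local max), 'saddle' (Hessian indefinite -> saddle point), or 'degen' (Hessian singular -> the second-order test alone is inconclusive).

Compute the Hessian H = grad^2 f:
  H = [[-1, -1], [-1, 2]]
Verify stationarity: grad f(x*) = H x* + g = (0, 0).
Eigenvalues of H: -1.3028, 2.3028.
Eigenvalues have mixed signs, so H is indefinite -> x* is a saddle point.

saddle


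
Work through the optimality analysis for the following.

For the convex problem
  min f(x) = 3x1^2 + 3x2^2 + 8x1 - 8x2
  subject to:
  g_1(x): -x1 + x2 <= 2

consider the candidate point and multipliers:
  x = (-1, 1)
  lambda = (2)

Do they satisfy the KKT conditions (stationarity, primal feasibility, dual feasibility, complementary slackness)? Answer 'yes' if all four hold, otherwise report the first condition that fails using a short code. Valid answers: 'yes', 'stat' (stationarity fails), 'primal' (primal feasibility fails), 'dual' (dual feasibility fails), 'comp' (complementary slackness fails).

Gradient of f: grad f(x) = Q x + c = (2, -2)
Constraint values g_i(x) = a_i^T x - b_i:
  g_1((-1, 1)) = 0
Stationarity residual: grad f(x) + sum_i lambda_i a_i = (0, 0)
  -> stationarity OK
Primal feasibility (all g_i <= 0): OK
Dual feasibility (all lambda_i >= 0): OK
Complementary slackness (lambda_i * g_i(x) = 0 for all i): OK

Verdict: yes, KKT holds.

yes


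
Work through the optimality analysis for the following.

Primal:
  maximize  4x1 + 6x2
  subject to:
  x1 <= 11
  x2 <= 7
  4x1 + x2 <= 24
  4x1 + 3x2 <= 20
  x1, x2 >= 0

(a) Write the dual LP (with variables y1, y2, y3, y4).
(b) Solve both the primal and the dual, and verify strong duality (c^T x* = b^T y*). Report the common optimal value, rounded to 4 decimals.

The standard primal-dual pair for 'max c^T x s.t. A x <= b, x >= 0' is:
  Dual:  min b^T y  s.t.  A^T y >= c,  y >= 0.

So the dual LP is:
  minimize  11y1 + 7y2 + 24y3 + 20y4
  subject to:
    y1 + 4y3 + 4y4 >= 4
    y2 + y3 + 3y4 >= 6
    y1, y2, y3, y4 >= 0

Solving the primal: x* = (0, 6.6667).
  primal value c^T x* = 40.
Solving the dual: y* = (0, 0, 0, 2).
  dual value b^T y* = 40.
Strong duality: c^T x* = b^T y*. Confirmed.

40


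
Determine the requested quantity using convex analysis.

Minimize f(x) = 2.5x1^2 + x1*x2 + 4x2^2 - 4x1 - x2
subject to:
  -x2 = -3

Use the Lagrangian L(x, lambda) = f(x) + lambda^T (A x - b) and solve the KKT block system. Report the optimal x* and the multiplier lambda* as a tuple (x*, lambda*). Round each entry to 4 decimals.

Form the Lagrangian:
  L(x, lambda) = (1/2) x^T Q x + c^T x + lambda^T (A x - b)
Stationarity (grad_x L = 0): Q x + c + A^T lambda = 0.
Primal feasibility: A x = b.

This gives the KKT block system:
  [ Q   A^T ] [ x     ]   [-c ]
  [ A    0  ] [ lambda ] = [ b ]

Solving the linear system:
  x*      = (0.2, 3)
  lambda* = (23.2)
  f(x*)   = 32.9

x* = (0.2, 3), lambda* = (23.2)


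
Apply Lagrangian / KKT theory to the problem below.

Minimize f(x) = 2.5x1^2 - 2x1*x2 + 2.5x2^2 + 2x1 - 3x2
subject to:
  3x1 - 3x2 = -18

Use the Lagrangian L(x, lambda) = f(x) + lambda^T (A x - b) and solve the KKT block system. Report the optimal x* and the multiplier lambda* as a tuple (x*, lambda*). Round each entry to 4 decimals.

Form the Lagrangian:
  L(x, lambda) = (1/2) x^T Q x + c^T x + lambda^T (A x - b)
Stationarity (grad_x L = 0): Q x + c + A^T lambda = 0.
Primal feasibility: A x = b.

This gives the KKT block system:
  [ Q   A^T ] [ x     ]   [-c ]
  [ A    0  ] [ lambda ] = [ b ]

Solving the linear system:
  x*      = (-2.8333, 3.1667)
  lambda* = (6.1667)
  f(x*)   = 47.9167

x* = (-2.8333, 3.1667), lambda* = (6.1667)


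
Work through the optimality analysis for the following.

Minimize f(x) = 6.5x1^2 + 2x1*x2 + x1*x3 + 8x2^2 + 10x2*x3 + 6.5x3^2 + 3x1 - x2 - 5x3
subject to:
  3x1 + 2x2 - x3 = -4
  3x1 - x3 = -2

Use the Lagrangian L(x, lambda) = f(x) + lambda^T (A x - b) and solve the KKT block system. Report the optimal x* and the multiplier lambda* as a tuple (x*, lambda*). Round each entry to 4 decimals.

Form the Lagrangian:
  L(x, lambda) = (1/2) x^T Q x + c^T x + lambda^T (A x - b)
Stationarity (grad_x L = 0): Q x + c + A^T lambda = 0.
Primal feasibility: A x = b.

This gives the KKT block system:
  [ Q   A^T ] [ x     ]   [-c ]
  [ A    0  ] [ lambda ] = [ b ]

Solving the linear system:
  x*      = (-0.2647, -1, 1.2059)
  lambda* = (2.7353, -2.3235)
  f(x*)   = 0.2353

x* = (-0.2647, -1, 1.2059), lambda* = (2.7353, -2.3235)


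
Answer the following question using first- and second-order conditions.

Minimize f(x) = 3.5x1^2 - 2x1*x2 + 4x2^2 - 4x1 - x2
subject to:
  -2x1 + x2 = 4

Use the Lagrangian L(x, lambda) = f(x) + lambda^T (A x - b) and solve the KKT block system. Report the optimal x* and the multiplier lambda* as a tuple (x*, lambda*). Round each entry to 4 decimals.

Form the Lagrangian:
  L(x, lambda) = (1/2) x^T Q x + c^T x + lambda^T (A x - b)
Stationarity (grad_x L = 0): Q x + c + A^T lambda = 0.
Primal feasibility: A x = b.

This gives the KKT block system:
  [ Q   A^T ] [ x     ]   [-c ]
  [ A    0  ] [ lambda ] = [ b ]

Solving the linear system:
  x*      = (-1.6129, 0.7742)
  lambda* = (-8.4194)
  f(x*)   = 19.6774

x* = (-1.6129, 0.7742), lambda* = (-8.4194)


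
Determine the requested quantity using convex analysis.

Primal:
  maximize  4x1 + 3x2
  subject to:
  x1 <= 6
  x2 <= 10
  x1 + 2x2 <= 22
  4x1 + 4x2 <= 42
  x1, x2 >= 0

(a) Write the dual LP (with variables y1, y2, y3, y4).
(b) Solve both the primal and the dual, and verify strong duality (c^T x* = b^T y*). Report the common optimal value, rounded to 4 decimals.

The standard primal-dual pair for 'max c^T x s.t. A x <= b, x >= 0' is:
  Dual:  min b^T y  s.t.  A^T y >= c,  y >= 0.

So the dual LP is:
  minimize  6y1 + 10y2 + 22y3 + 42y4
  subject to:
    y1 + y3 + 4y4 >= 4
    y2 + 2y3 + 4y4 >= 3
    y1, y2, y3, y4 >= 0

Solving the primal: x* = (6, 4.5).
  primal value c^T x* = 37.5.
Solving the dual: y* = (1, 0, 0, 0.75).
  dual value b^T y* = 37.5.
Strong duality: c^T x* = b^T y*. Confirmed.

37.5


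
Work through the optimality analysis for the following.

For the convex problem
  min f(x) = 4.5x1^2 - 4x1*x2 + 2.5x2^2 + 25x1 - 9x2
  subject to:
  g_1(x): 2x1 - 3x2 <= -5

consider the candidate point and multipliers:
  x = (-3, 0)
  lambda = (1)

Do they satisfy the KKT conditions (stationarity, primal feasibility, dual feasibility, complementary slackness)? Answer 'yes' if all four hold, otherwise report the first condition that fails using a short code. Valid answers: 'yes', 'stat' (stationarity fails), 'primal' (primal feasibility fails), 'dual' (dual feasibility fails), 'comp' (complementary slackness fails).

Gradient of f: grad f(x) = Q x + c = (-2, 3)
Constraint values g_i(x) = a_i^T x - b_i:
  g_1((-3, 0)) = -1
Stationarity residual: grad f(x) + sum_i lambda_i a_i = (0, 0)
  -> stationarity OK
Primal feasibility (all g_i <= 0): OK
Dual feasibility (all lambda_i >= 0): OK
Complementary slackness (lambda_i * g_i(x) = 0 for all i): FAILS

Verdict: the first failing condition is complementary_slackness -> comp.

comp


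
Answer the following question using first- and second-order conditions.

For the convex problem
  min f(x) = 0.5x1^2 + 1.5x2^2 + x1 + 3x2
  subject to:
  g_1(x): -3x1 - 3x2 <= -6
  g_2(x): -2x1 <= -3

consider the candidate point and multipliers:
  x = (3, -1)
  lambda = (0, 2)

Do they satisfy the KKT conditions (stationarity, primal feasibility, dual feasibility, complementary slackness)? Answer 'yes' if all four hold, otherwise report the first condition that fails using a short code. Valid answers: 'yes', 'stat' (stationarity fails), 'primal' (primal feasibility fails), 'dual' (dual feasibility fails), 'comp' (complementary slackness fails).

Gradient of f: grad f(x) = Q x + c = (4, 0)
Constraint values g_i(x) = a_i^T x - b_i:
  g_1((3, -1)) = 0
  g_2((3, -1)) = -3
Stationarity residual: grad f(x) + sum_i lambda_i a_i = (0, 0)
  -> stationarity OK
Primal feasibility (all g_i <= 0): OK
Dual feasibility (all lambda_i >= 0): OK
Complementary slackness (lambda_i * g_i(x) = 0 for all i): FAILS

Verdict: the first failing condition is complementary_slackness -> comp.

comp


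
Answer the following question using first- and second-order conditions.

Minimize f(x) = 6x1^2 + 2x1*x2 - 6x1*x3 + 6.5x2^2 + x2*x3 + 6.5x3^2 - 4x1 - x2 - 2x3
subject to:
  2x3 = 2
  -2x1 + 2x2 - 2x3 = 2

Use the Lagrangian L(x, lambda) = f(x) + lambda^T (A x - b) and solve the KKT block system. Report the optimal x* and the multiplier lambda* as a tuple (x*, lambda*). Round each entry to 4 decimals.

Form the Lagrangian:
  L(x, lambda) = (1/2) x^T Q x + c^T x + lambda^T (A x - b)
Stationarity (grad_x L = 0): Q x + c + A^T lambda = 0.
Primal feasibility: A x = b.

This gives the KKT block system:
  [ Q   A^T ] [ x     ]   [-c ]
  [ A    0  ] [ lambda ] = [ b ]

Solving the linear system:
  x*      = (-0.6897, 1.3103, 1)
  lambda* = (-16.0517, -7.8276)
  f(x*)   = 23.6034

x* = (-0.6897, 1.3103, 1), lambda* = (-16.0517, -7.8276)
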